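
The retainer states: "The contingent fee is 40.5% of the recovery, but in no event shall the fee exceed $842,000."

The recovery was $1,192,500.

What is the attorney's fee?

40.5% of $1,192,500 = $482,962.50
That is under the $842,000 cap.

$482,962.50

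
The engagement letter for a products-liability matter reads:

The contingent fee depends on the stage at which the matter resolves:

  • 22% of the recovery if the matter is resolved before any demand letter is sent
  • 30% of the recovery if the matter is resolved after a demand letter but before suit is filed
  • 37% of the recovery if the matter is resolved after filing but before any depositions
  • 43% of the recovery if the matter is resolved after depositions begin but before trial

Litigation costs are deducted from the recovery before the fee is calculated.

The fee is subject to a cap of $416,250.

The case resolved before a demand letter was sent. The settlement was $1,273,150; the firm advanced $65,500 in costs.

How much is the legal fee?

Fee base (net of costs): $1,273,150 − $65,500 = $1,207,650
The matter resolved before a demand letter was sent, so the 22% rate applies.
$1,207,650 × 22% = $265,683.00
$265,683.00 is under the $416,250 cap.

$265,683.00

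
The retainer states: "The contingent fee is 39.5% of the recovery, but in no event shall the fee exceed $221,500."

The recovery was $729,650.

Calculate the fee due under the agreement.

$221,500.00

39.5% of $729,650 = $288,211.75
That exceeds the $221,500 cap, so the fee is capped at $221,500.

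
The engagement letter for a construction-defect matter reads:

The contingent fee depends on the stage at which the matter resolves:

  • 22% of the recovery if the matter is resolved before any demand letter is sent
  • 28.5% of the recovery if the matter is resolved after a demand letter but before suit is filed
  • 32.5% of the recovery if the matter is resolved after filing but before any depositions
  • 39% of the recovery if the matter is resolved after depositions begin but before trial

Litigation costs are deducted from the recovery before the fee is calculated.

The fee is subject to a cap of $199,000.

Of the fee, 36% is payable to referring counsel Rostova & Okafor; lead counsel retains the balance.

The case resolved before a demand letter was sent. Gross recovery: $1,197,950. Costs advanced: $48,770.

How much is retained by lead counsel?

$127,360.00

Fee base (net of costs): $1,197,950 − $48,770 = $1,149,180
The matter resolved before a demand letter was sent, so the 22% rate applies.
$1,149,180 × 22% = $252,819.60
$252,819.60 exceeds the $199,000 cap, so the fee is capped at $199,000.00.
Referral share: 36% of $199,000.00 = $71,640.00; lead counsel retains $199,000.00 − $71,640.00 = $127,360.00.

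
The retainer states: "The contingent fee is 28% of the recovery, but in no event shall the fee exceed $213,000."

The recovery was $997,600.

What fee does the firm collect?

28% of $997,600 = $279,328.00
That exceeds the $213,000 cap, so the fee is capped at $213,000.

$213,000.00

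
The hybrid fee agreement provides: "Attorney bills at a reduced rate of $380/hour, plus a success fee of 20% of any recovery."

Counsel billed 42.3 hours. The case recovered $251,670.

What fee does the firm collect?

$66,408.00

Hourly: 42.3 × $380 = $16,074.00
Success fee: 20% of $251,670 = $50,334.00
Total: $16,074.00 + $50,334.00 = $66,408.00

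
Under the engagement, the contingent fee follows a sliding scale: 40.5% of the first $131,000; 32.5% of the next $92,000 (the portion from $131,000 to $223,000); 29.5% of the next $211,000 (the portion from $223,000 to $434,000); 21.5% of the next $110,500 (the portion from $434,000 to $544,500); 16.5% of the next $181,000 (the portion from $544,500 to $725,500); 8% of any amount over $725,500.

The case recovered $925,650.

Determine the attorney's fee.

First $131,000 at 40.5% = $53,055.00
Next $92,000 at 32.5% = $29,900.00
Next $211,000 at 29.5% = $62,245.00
Next $110,500 at 21.5% = $23,757.50
Next $181,000 at 16.5% = $29,865.00
Remaining $200,150 at 8% = $16,012.00
Fee: $53,055.00 + $29,900.00 + $62,245.00 + $23,757.50 + $29,865.00 + $16,012.00 = $214,834.50

$214,834.50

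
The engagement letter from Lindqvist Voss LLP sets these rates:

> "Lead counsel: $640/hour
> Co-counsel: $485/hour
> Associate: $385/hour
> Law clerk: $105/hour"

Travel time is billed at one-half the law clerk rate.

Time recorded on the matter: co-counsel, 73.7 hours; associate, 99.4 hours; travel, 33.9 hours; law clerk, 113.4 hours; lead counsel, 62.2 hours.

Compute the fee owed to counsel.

$127,508.25

Lead counsel: 62.2 × $640 = $39,808.00
Co-counsel: 73.7 × $485 = $35,744.50
Associate: 99.4 × $385 = $38,269.00
Law clerk: 113.4 × $105 = $11,907.00
Subtotal: $39,808.00 + $35,744.50 + $38,269.00 + $11,907.00 = $125,728.50
Travel: 33.9 × ($105 ÷ 2) = 33.9 × $52.50 = $1,779.75
Total: $125,728.50 + $1,779.75 = $127,508.25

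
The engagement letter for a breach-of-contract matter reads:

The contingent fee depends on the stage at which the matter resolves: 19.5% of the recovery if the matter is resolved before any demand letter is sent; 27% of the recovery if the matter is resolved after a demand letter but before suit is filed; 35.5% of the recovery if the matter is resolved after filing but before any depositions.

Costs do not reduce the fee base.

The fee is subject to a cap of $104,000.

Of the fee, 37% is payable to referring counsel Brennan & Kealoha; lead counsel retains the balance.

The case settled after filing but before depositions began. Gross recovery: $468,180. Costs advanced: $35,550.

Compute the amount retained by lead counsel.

$65,520.00

Fee base is the gross recovery, $468,180; costs are reimbursed separately.
The matter settled after filing but before depositions began, so the 35.5% rate applies.
$468,180 × 35.5% = $166,203.90
$166,203.90 exceeds the $104,000 cap, so the fee is capped at $104,000.00.
Referral share: 37% of $104,000.00 = $38,480.00; lead counsel retains $104,000.00 − $38,480.00 = $65,520.00.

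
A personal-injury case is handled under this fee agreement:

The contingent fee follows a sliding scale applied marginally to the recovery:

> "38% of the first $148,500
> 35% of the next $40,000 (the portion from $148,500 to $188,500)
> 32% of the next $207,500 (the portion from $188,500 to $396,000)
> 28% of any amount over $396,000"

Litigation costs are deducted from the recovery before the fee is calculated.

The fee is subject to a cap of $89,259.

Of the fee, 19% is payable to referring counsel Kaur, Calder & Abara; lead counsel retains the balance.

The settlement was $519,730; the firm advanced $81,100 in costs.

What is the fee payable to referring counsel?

$16,959.21

Fee base (net of costs): $519,730 − $81,100 = $438,630
First $148,500 at 38% = $56,430.00
Next $40,000 at 35% = $14,000.00
Next $207,500 at 32% = $66,400.00
Remaining $42,630 at 28% = $11,936.40
Fee: $56,430.00 + $14,000.00 + $66,400.00 + $11,936.40 = $148,766.40
$148,766.40 exceeds the $89,259 cap, so the fee is capped at $89,259.00.
Referral share: 19% of $89,259.00 = $16,959.21; lead counsel retains $89,259.00 − $16,959.21 = $72,299.79.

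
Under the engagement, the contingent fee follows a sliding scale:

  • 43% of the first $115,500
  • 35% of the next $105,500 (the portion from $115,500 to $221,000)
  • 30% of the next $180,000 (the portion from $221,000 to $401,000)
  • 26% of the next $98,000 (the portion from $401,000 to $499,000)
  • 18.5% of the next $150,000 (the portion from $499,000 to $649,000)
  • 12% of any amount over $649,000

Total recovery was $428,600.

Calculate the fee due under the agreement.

$147,766.00

First $115,500 at 43% = $49,665.00
Next $105,500 at 35% = $36,925.00
Next $180,000 at 30% = $54,000.00
Remaining $27,600 at 26% = $7,176.00
Fee: $49,665.00 + $36,925.00 + $54,000.00 + $7,176.00 = $147,766.00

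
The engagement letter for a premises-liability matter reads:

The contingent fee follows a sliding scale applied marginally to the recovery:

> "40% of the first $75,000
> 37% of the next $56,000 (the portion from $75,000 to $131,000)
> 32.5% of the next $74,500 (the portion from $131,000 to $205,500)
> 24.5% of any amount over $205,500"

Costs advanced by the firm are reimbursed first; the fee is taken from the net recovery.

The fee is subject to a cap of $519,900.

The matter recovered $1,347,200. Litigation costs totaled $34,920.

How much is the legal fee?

$346,093.60

Fee base (net of costs): $1,347,200 − $34,920 = $1,312,280
First $75,000 at 40% = $30,000.00
Next $56,000 at 37% = $20,720.00
Next $74,500 at 32.5% = $24,212.50
Remaining $1,106,780 at 24.5% = $271,161.10
Fee: $30,000.00 + $20,720.00 + $24,212.50 + $271,161.10 = $346,093.60
$346,093.60 is under the $519,900 cap.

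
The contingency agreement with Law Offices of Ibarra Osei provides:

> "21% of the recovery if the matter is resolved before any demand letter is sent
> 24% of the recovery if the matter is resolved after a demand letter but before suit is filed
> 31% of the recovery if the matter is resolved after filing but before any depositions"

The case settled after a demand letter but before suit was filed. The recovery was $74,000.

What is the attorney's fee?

$17,760.00

The matter settled after a demand letter but before suit was filed, so the 24% rate applies.
$74,000 × 24% = $17,760.00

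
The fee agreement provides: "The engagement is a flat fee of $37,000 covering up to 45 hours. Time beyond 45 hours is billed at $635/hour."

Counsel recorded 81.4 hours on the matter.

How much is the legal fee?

$60,114.00

Flat fee: $37,000.00
Excess hours: 81.4 − 45 = 36.4
Overrun: 36.4 × $635 = $23,114.00
Total: $37,000.00 + $23,114.00 = $60,114.00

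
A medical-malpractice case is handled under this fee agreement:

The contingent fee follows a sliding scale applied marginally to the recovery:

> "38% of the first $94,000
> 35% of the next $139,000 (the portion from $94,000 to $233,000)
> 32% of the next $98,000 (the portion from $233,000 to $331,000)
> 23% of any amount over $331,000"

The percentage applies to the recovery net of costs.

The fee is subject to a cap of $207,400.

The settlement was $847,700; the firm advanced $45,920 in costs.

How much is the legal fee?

$207,400.00

Fee base (net of costs): $847,700 − $45,920 = $801,780
First $94,000 at 38% = $35,720.00
Next $139,000 at 35% = $48,650.00
Next $98,000 at 32% = $31,360.00
Remaining $470,780 at 23% = $108,279.40
Fee: $35,720.00 + $48,650.00 + $31,360.00 + $108,279.40 = $224,009.40
$224,009.40 exceeds the $207,400 cap, so the fee is capped at $207,400.00.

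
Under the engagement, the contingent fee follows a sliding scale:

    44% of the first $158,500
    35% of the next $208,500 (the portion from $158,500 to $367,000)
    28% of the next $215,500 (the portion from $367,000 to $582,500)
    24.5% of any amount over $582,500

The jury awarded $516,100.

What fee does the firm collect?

$184,463.00

First $158,500 at 44% = $69,740.00
Next $208,500 at 35% = $72,975.00
Remaining $149,100 at 28% = $41,748.00
Fee: $69,740.00 + $72,975.00 + $41,748.00 = $184,463.00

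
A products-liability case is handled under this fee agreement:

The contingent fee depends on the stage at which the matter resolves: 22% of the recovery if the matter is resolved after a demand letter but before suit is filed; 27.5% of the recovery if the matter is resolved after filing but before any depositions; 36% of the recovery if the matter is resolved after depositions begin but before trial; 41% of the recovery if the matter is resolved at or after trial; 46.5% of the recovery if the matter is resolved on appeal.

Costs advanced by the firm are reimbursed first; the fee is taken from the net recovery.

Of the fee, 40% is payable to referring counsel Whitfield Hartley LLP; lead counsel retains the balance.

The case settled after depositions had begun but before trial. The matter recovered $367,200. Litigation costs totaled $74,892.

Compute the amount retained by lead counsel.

$63,138.53

Fee base (net of costs): $367,200 − $74,892 = $292,308
The matter settled after depositions had begun but before trial, so the 36% rate applies.
$292,308 × 36% = $105,230.88
Referral share: 40% of $105,230.88 = $42,092.35; lead counsel retains $105,230.88 − $42,092.35 = $63,138.53.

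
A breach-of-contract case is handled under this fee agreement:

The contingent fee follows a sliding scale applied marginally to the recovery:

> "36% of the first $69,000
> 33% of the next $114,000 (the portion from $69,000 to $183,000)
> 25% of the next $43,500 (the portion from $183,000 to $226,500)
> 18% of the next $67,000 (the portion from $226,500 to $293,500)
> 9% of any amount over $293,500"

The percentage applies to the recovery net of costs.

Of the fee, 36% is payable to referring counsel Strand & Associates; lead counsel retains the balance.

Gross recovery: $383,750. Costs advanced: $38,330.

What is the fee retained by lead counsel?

$57,643.39

Fee base (net of costs): $383,750 − $38,330 = $345,420
First $69,000 at 36% = $24,840.00
Next $114,000 at 33% = $37,620.00
Next $43,500 at 25% = $10,875.00
Next $67,000 at 18% = $12,060.00
Remaining $51,920 at 9% = $4,672.80
Fee: $24,840.00 + $37,620.00 + $10,875.00 + $12,060.00 + $4,672.80 = $90,067.80
Referral share: 36% of $90,067.80 = $32,424.41; lead counsel retains $90,067.80 − $32,424.41 = $57,643.39.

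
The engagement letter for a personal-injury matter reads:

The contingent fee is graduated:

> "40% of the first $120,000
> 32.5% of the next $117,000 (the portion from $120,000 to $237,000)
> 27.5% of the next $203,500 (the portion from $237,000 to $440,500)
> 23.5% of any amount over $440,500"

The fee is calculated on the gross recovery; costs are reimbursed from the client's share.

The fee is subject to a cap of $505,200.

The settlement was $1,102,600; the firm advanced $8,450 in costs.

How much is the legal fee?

Fee base is the gross recovery, $1,102,600; costs are reimbursed separately.
First $120,000 at 40% = $48,000.00
Next $117,000 at 32.5% = $38,025.00
Next $203,500 at 27.5% = $55,962.50
Remaining $662,100 at 23.5% = $155,593.50
Fee: $48,000.00 + $38,025.00 + $55,962.50 + $155,593.50 = $297,581.00
$297,581.00 is under the $505,200 cap.

$297,581.00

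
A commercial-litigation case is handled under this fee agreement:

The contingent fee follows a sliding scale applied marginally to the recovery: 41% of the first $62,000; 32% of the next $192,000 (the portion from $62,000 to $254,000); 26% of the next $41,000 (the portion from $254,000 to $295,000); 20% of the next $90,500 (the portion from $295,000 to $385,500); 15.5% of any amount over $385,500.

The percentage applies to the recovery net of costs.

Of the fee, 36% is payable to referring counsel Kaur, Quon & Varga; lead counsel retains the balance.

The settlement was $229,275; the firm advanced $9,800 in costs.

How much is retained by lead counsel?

Fee base (net of costs): $229,275 − $9,800 = $219,475
First $62,000 at 41% = $25,420.00
Remaining $157,475 at 32% = $50,392.00
Fee: $25,420.00 + $50,392.00 = $75,812.00
Referral share: 36% of $75,812.00 = $27,292.32; lead counsel retains $75,812.00 − $27,292.32 = $48,519.68.

$48,519.68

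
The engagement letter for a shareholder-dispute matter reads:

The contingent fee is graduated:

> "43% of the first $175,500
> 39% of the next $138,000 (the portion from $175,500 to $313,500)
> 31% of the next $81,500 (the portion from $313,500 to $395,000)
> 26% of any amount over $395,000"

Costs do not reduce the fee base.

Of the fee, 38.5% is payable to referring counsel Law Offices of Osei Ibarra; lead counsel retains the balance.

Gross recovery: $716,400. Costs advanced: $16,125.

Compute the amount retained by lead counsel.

Fee base is the gross recovery, $716,400; costs are reimbursed separately.
First $175,500 at 43% = $75,465.00
Next $138,000 at 39% = $53,820.00
Next $81,500 at 31% = $25,265.00
Remaining $321,400 at 26% = $83,564.00
Fee: $75,465.00 + $53,820.00 + $25,265.00 + $83,564.00 = $238,114.00
Referral share: 38.5% of $238,114.00 = $91,673.89; lead counsel retains $238,114.00 − $91,673.89 = $146,440.11.

$146,440.11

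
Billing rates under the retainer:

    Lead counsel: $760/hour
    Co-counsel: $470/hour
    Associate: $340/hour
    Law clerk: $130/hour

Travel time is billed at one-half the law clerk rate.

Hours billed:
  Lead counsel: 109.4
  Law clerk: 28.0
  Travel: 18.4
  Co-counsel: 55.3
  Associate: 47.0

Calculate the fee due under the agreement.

$129,951.00

Lead counsel: 109.4 × $760 = $83,144.00
Co-counsel: 55.3 × $470 = $25,991.00
Associate: 47.0 × $340 = $15,980.00
Law clerk: 28.0 × $130 = $3,640.00
Subtotal: $83,144.00 + $25,991.00 + $15,980.00 + $3,640.00 = $128,755.00
Travel: 18.4 × ($130 ÷ 2) = 18.4 × $65.00 = $1,196.00
Total: $128,755.00 + $1,196.00 = $129,951.00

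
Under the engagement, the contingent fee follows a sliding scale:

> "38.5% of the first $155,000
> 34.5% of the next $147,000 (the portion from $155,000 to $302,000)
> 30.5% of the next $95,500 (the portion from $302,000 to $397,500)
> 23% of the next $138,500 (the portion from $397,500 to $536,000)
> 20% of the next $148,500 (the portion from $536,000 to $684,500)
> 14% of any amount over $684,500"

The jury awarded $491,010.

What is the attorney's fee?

First $155,000 at 38.5% = $59,675.00
Next $147,000 at 34.5% = $50,715.00
Next $95,500 at 30.5% = $29,127.50
Remaining $93,510 at 23% = $21,507.30
Fee: $59,675.00 + $50,715.00 + $29,127.50 + $21,507.30 = $161,024.80

$161,024.80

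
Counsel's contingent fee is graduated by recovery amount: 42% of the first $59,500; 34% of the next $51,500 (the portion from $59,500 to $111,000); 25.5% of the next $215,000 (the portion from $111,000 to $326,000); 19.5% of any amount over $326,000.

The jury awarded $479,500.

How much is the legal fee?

$127,257.50

First $59,500 at 42% = $24,990.00
Next $51,500 at 34% = $17,510.00
Next $215,000 at 25.5% = $54,825.00
Remaining $153,500 at 19.5% = $29,932.50
Fee: $24,990.00 + $17,510.00 + $54,825.00 + $29,932.50 = $127,257.50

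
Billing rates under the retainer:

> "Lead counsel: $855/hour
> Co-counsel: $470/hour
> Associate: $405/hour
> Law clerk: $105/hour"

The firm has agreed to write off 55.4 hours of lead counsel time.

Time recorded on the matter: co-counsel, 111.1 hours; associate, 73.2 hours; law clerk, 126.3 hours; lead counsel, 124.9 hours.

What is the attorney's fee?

$154,547.00

Lead counsel: 124.9 × $855 = $106,789.50
Co-counsel: 111.1 × $470 = $52,217.00
Associate: 73.2 × $405 = $29,646.00
Law clerk: 126.3 × $105 = $13,261.50
Subtotal: $201,914.00
Write-off: 55.4 × $855 = $47,367.00
Total: $201,914.00 − $47,367.00 = $154,547.00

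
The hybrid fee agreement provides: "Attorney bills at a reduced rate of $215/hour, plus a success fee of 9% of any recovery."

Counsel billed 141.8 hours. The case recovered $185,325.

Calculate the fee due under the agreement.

$47,166.25

Hourly: 141.8 × $215 = $30,487.00
Success fee: 9% of $185,325 = $16,679.25
Total: $30,487.00 + $16,679.25 = $47,166.25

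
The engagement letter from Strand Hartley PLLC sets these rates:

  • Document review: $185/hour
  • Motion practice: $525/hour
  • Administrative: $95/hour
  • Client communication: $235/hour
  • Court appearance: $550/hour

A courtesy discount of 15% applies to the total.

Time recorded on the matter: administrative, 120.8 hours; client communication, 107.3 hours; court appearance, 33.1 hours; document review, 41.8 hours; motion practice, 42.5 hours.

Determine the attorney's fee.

$72,200.70

Document review: 41.8 × $185 = $7,733.00
Motion practice: 42.5 × $525 = $22,312.50
Administrative: 120.8 × $95 = $11,476.00
Client communication: 107.3 × $235 = $25,215.50
Court appearance: 33.1 × $550 = $18,205.00
Subtotal: $84,942.00
Less 15% discount: −$12,741.30
Total: $84,942.00 − $12,741.30 = $72,200.70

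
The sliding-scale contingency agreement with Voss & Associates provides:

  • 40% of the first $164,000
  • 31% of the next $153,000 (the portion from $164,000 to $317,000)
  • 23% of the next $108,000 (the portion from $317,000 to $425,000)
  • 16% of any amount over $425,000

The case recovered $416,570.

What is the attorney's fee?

$135,931.10

First $164,000 at 40% = $65,600.00
Next $153,000 at 31% = $47,430.00
Remaining $99,570 at 23% = $22,901.10
Fee: $65,600.00 + $47,430.00 + $22,901.10 = $135,931.10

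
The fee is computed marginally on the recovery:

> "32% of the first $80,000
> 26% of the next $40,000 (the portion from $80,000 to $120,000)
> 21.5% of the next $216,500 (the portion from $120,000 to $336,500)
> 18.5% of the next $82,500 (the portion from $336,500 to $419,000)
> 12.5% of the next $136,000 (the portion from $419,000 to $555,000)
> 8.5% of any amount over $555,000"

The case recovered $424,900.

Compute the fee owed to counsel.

$98,547.50

First $80,000 at 32% = $25,600.00
Next $40,000 at 26% = $10,400.00
Next $216,500 at 21.5% = $46,547.50
Next $82,500 at 18.5% = $15,262.50
Remaining $5,900 at 12.5% = $737.50
Fee: $25,600.00 + $10,400.00 + $46,547.50 + $15,262.50 + $737.50 = $98,547.50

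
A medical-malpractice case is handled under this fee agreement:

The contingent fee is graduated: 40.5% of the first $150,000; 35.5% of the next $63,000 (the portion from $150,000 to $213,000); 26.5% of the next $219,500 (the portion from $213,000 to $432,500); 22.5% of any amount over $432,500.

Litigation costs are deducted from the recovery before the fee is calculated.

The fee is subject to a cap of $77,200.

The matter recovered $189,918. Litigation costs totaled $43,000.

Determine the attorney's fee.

$59,501.79

Fee base (net of costs): $189,918 − $43,000 = $146,918
First $146,918 at 40.5% = $59,501.79
$59,501.79 is under the $77,200 cap.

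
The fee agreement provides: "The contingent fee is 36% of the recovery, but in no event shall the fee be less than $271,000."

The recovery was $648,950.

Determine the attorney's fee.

36% of $648,950 = $233,622.00
That is below the $271,000 minimum, so the minimum applies.

$271,000.00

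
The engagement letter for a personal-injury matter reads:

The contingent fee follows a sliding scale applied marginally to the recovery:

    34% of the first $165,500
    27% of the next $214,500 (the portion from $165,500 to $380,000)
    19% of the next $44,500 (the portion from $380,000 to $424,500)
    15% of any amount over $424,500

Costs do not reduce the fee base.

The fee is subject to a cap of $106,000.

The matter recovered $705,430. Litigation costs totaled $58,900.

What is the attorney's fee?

Fee base is the gross recovery, $705,430; costs are reimbursed separately.
First $165,500 at 34% = $56,270.00
Next $214,500 at 27% = $57,915.00
Next $44,500 at 19% = $8,455.00
Remaining $280,930 at 15% = $42,139.50
Fee: $56,270.00 + $57,915.00 + $8,455.00 + $42,139.50 = $164,779.50
$164,779.50 exceeds the $106,000 cap, so the fee is capped at $106,000.00.

$106,000.00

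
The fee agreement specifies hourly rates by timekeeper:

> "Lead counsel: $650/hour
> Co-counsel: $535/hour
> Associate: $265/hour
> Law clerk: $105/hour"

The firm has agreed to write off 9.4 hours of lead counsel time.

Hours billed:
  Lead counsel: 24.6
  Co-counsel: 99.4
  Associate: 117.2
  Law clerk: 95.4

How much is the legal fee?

$104,134.00

Lead counsel: 24.6 × $650 = $15,990.00
Co-counsel: 99.4 × $535 = $53,179.00
Associate: 117.2 × $265 = $31,058.00
Law clerk: 95.4 × $105 = $10,017.00
Subtotal: $110,244.00
Write-off: 9.4 × $650 = $6,110.00
Total: $110,244.00 − $6,110.00 = $104,134.00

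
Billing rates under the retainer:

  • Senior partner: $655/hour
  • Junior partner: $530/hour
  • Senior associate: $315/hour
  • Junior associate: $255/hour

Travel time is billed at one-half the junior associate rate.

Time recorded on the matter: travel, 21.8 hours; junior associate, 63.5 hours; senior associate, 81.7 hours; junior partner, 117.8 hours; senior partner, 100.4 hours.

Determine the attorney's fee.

$172,903.50

Senior partner: 100.4 × $655 = $65,762.00
Junior partner: 117.8 × $530 = $62,434.00
Senior associate: 81.7 × $315 = $25,735.50
Junior associate: 63.5 × $255 = $16,192.50
Subtotal: $65,762.00 + $62,434.00 + $25,735.50 + $16,192.50 = $170,124.00
Travel: 21.8 × ($255 ÷ 2) = 21.8 × $127.50 = $2,779.50
Total: $170,124.00 + $2,779.50 = $172,903.50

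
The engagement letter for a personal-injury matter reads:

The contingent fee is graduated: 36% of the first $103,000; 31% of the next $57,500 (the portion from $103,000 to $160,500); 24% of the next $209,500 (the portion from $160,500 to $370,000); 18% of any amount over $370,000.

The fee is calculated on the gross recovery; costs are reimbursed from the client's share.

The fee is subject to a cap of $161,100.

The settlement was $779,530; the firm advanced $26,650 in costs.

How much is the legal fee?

$161,100.00

Fee base is the gross recovery, $779,530; costs are reimbursed separately.
First $103,000 at 36% = $37,080.00
Next $57,500 at 31% = $17,825.00
Next $209,500 at 24% = $50,280.00
Remaining $409,530 at 18% = $73,715.40
Fee: $37,080.00 + $17,825.00 + $50,280.00 + $73,715.40 = $178,900.40
$178,900.40 exceeds the $161,100 cap, so the fee is capped at $161,100.00.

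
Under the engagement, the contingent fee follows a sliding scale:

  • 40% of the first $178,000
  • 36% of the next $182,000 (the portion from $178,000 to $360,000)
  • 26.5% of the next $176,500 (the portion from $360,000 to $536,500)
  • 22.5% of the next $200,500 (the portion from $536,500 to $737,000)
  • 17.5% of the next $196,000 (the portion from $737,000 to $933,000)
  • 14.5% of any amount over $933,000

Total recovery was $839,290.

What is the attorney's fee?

First $178,000 at 40% = $71,200.00
Next $182,000 at 36% = $65,520.00
Next $176,500 at 26.5% = $46,772.50
Next $200,500 at 22.5% = $45,112.50
Remaining $102,290 at 17.5% = $17,900.75
Fee: $71,200.00 + $65,520.00 + $46,772.50 + $45,112.50 + $17,900.75 = $246,505.75

$246,505.75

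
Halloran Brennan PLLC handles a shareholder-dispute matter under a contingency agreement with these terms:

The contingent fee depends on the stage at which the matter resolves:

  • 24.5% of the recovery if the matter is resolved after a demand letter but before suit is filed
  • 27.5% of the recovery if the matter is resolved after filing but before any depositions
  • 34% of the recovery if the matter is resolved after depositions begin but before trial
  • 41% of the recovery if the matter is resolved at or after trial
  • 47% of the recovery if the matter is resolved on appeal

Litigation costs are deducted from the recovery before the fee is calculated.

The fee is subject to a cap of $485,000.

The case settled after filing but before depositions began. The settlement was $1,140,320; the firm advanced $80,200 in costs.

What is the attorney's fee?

$291,533.00

Fee base (net of costs): $1,140,320 − $80,200 = $1,060,120
The matter settled after filing but before depositions began, so the 27.5% rate applies.
$1,060,120 × 27.5% = $291,533.00
$291,533.00 is under the $485,000 cap.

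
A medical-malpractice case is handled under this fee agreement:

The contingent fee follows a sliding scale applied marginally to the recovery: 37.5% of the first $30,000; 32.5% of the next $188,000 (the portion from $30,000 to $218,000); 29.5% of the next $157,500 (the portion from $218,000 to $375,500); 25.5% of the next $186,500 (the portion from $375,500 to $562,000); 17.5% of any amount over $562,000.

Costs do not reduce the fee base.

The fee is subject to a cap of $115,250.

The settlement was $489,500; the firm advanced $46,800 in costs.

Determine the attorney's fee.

$115,250.00

Fee base is the gross recovery, $489,500; costs are reimbursed separately.
First $30,000 at 37.5% = $11,250.00
Next $188,000 at 32.5% = $61,100.00
Next $157,500 at 29.5% = $46,462.50
Remaining $114,000 at 25.5% = $29,070.00
Fee: $11,250.00 + $61,100.00 + $46,462.50 + $29,070.00 = $147,882.50
$147,882.50 exceeds the $115,250 cap, so the fee is capped at $115,250.00.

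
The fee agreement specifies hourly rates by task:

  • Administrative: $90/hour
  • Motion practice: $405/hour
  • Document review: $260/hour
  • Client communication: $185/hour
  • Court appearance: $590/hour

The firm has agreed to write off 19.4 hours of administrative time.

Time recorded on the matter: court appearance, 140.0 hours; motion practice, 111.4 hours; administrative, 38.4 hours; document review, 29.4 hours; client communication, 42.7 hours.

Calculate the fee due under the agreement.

Administrative: 38.4 × $90 = $3,456.00
Motion practice: 111.4 × $405 = $45,117.00
Document review: 29.4 × $260 = $7,644.00
Client communication: 42.7 × $185 = $7,899.50
Court appearance: 140.0 × $590 = $82,600.00
Subtotal: $146,716.50
Write-off: 19.4 × $90 = $1,746.00
Total: $146,716.50 − $1,746.00 = $144,970.50

$144,970.50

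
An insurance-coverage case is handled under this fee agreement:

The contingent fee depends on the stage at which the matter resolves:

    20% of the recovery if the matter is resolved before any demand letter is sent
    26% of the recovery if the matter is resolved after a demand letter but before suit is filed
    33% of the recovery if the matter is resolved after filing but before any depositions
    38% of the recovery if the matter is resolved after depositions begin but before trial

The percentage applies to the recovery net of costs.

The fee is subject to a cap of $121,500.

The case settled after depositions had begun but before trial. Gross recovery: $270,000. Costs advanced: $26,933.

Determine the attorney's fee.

$92,365.46

Fee base (net of costs): $270,000 − $26,933 = $243,067
The matter settled after depositions had begun but before trial, so the 38% rate applies.
$243,067 × 38% = $92,365.46
$92,365.46 is under the $121,500 cap.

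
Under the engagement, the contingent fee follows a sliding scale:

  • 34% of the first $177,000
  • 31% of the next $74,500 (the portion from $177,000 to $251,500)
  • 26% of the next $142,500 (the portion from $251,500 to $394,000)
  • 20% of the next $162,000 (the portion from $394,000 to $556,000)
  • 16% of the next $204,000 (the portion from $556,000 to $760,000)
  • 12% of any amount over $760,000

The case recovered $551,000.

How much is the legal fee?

First $177,000 at 34% = $60,180.00
Next $74,500 at 31% = $23,095.00
Next $142,500 at 26% = $37,050.00
Remaining $157,000 at 20% = $31,400.00
Fee: $60,180.00 + $23,095.00 + $37,050.00 + $31,400.00 = $151,725.00

$151,725.00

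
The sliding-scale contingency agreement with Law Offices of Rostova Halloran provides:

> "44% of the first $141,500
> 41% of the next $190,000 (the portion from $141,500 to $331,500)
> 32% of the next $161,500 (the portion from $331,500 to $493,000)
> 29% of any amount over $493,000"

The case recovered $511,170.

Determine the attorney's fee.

$197,109.30

First $141,500 at 44% = $62,260.00
Next $190,000 at 41% = $77,900.00
Next $161,500 at 32% = $51,680.00
Remaining $18,170 at 29% = $5,269.30
Fee: $62,260.00 + $77,900.00 + $51,680.00 + $5,269.30 = $197,109.30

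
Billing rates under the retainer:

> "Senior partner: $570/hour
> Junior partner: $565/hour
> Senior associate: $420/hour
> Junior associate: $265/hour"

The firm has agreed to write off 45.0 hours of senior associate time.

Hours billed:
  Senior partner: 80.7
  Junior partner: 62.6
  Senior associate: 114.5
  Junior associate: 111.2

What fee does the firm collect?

$140,026.00

Senior partner: 80.7 × $570 = $45,999.00
Junior partner: 62.6 × $565 = $35,369.00
Senior associate: 114.5 × $420 = $48,090.00
Junior associate: 111.2 × $265 = $29,468.00
Subtotal: $158,926.00
Write-off: 45.0 × $420 = $18,900.00
Total: $158,926.00 − $18,900.00 = $140,026.00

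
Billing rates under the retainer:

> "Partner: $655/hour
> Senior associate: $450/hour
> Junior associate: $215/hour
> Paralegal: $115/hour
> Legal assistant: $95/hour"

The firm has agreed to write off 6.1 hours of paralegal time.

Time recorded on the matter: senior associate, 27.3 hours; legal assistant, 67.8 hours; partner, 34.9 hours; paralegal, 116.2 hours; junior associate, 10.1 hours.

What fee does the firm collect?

Partner: 34.9 × $655 = $22,859.50
Senior associate: 27.3 × $450 = $12,285.00
Junior associate: 10.1 × $215 = $2,171.50
Paralegal: 116.2 × $115 = $13,363.00
Legal assistant: 67.8 × $95 = $6,441.00
Subtotal: $57,120.00
Write-off: 6.1 × $115 = $701.50
Total: $57,120.00 − $701.50 = $56,418.50

$56,418.50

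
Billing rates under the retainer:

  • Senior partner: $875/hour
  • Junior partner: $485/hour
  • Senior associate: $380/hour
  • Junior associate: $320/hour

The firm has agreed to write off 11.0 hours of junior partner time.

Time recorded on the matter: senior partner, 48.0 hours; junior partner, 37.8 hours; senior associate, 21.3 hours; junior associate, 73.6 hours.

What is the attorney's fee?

$86,644.00

Senior partner: 48.0 × $875 = $42,000.00
Junior partner: 37.8 × $485 = $18,333.00
Senior associate: 21.3 × $380 = $8,094.00
Junior associate: 73.6 × $320 = $23,552.00
Subtotal: $91,979.00
Write-off: 11.0 × $485 = $5,335.00
Total: $91,979.00 − $5,335.00 = $86,644.00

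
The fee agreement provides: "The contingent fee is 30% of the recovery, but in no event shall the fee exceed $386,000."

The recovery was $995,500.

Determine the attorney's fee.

$298,650.00

30% of $995,500 = $298,650.00
That is under the $386,000 cap.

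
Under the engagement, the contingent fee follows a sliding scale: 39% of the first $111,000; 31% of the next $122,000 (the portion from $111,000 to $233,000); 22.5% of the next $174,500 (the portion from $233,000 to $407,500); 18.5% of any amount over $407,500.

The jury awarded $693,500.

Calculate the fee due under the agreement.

$173,282.50

First $111,000 at 39% = $43,290.00
Next $122,000 at 31% = $37,820.00
Next $174,500 at 22.5% = $39,262.50
Remaining $286,000 at 18.5% = $52,910.00
Fee: $43,290.00 + $37,820.00 + $39,262.50 + $52,910.00 = $173,282.50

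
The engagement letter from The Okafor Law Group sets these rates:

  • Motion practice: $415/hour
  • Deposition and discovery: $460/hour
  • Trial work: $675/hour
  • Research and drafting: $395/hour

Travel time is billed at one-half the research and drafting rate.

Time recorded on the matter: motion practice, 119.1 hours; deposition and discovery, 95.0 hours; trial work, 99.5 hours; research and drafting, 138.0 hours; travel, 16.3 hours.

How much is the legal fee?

$218,018.25

Motion practice: 119.1 × $415 = $49,426.50
Deposition and discovery: 95.0 × $460 = $43,700.00
Trial work: 99.5 × $675 = $67,162.50
Research and drafting: 138.0 × $395 = $54,510.00
Subtotal: $49,426.50 + $43,700.00 + $67,162.50 + $54,510.00 = $214,799.00
Travel: 16.3 × ($395 ÷ 2) = 16.3 × $197.50 = $3,219.25
Total: $214,799.00 + $3,219.25 = $218,018.25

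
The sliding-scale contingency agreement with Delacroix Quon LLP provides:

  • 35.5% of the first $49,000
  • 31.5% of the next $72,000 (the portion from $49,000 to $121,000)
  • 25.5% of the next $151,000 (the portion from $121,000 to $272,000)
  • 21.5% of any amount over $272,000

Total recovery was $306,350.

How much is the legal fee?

First $49,000 at 35.5% = $17,395.00
Next $72,000 at 31.5% = $22,680.00
Next $151,000 at 25.5% = $38,505.00
Remaining $34,350 at 21.5% = $7,385.25
Fee: $17,395.00 + $22,680.00 + $38,505.00 + $7,385.25 = $85,965.25

$85,965.25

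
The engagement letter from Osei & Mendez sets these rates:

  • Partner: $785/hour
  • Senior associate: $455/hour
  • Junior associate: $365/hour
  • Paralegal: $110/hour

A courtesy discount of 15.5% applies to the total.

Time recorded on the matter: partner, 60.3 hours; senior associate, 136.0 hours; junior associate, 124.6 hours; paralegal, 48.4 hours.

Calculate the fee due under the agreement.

$135,215.63

Partner: 60.3 × $785 = $47,335.50
Senior associate: 136.0 × $455 = $61,880.00
Junior associate: 124.6 × $365 = $45,479.00
Paralegal: 48.4 × $110 = $5,324.00
Subtotal: $160,018.50
Less 15.5% discount: −$24,802.87
Total: $160,018.50 − $24,802.87 = $135,215.63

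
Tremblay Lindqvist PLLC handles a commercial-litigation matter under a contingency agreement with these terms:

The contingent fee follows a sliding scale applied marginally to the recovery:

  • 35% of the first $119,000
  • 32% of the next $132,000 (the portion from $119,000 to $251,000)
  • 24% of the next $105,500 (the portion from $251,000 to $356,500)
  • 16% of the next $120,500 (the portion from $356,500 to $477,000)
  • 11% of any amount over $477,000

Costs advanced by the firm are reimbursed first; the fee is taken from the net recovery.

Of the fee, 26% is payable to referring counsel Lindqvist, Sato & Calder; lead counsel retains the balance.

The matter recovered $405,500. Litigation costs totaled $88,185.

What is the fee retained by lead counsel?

Fee base (net of costs): $405,500 − $88,185 = $317,315
First $119,000 at 35% = $41,650.00
Next $132,000 at 32% = $42,240.00
Remaining $66,315 at 24% = $15,915.60
Fee: $41,650.00 + $42,240.00 + $15,915.60 = $99,805.60
Referral share: 26% of $99,805.60 = $25,949.46; lead counsel retains $99,805.60 − $25,949.46 = $73,856.14.

$73,856.14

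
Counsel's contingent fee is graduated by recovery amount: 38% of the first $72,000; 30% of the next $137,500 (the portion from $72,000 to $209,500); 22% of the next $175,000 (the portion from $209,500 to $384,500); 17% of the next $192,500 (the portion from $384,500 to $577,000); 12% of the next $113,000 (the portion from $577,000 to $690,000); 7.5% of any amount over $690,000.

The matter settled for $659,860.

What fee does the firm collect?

$149,778.20

First $72,000 at 38% = $27,360.00
Next $137,500 at 30% = $41,250.00
Next $175,000 at 22% = $38,500.00
Next $192,500 at 17% = $32,725.00
Remaining $82,860 at 12% = $9,943.20
Fee: $27,360.00 + $41,250.00 + $38,500.00 + $32,725.00 + $9,943.20 = $149,778.20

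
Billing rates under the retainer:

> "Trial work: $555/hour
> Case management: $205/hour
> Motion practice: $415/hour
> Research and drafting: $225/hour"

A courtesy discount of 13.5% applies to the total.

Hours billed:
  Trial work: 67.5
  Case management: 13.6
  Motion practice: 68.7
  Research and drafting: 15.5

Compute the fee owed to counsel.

$62,494.95

Trial work: 67.5 × $555 = $37,462.50
Case management: 13.6 × $205 = $2,788.00
Motion practice: 68.7 × $415 = $28,510.50
Research and drafting: 15.5 × $225 = $3,487.50
Subtotal: $72,248.50
Less 13.5% discount: −$9,753.55
Total: $72,248.50 − $9,753.55 = $62,494.95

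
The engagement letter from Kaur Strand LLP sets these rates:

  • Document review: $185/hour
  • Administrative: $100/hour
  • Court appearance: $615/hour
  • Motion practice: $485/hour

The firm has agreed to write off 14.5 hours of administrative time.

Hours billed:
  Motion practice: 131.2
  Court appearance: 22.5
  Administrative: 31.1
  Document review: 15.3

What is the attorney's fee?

Document review: 15.3 × $185 = $2,830.50
Administrative: 31.1 × $100 = $3,110.00
Court appearance: 22.5 × $615 = $13,837.50
Motion practice: 131.2 × $485 = $63,632.00
Subtotal: $83,410.00
Write-off: 14.5 × $100 = $1,450.00
Total: $83,410.00 − $1,450.00 = $81,960.00

$81,960.00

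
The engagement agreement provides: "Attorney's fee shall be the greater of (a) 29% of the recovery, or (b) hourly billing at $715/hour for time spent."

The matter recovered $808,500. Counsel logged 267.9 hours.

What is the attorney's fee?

$234,465.00

(a) 29% of $808,500 = $234,465.00
(b) 267.9 × $715 = $191,548.50
The greater is (a): $234,465.00.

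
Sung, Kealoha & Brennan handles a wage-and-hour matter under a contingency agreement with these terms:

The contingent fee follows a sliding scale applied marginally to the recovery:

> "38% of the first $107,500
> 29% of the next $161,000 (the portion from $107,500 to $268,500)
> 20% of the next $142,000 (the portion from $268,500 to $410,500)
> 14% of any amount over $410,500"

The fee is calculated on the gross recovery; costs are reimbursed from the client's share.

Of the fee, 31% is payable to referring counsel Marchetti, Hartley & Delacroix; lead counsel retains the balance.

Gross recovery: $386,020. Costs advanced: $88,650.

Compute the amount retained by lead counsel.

$76,620.36

Fee base is the gross recovery, $386,020; costs are reimbursed separately.
First $107,500 at 38% = $40,850.00
Next $161,000 at 29% = $46,690.00
Remaining $117,520 at 20% = $23,504.00
Fee: $40,850.00 + $46,690.00 + $23,504.00 = $111,044.00
Referral share: 31% of $111,044.00 = $34,423.64; lead counsel retains $111,044.00 − $34,423.64 = $76,620.36.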